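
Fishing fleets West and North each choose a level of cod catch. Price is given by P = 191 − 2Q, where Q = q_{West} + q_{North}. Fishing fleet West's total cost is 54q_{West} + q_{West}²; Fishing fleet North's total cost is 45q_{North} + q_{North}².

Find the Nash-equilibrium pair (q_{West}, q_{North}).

Fishing fleet West's profit: π = q_{West}(191 − 2(q_{West} + q_{North})) − 54q_{West} − q_{West}².
∂π/∂q_{West} = 137 − 6q_{West} − 2q_{North} = 0, so q_{West} = 137/6 − (1/3)q_{North}.
By the same steps for North: q_{North} = 73/3 − (1/3)q_{West}.
Solving the two reaction functions simultaneously: (1 − (−1/3)(−1/3))q_{West} = 137/6 − (1/3)·(73/3), so (8/9)q_{West} = 265/18 and q_{West} = 16.5625.
Then q_{North} = 73/3 − (1/3)·16.5625 = 18.8125.

16.5625, 18.8125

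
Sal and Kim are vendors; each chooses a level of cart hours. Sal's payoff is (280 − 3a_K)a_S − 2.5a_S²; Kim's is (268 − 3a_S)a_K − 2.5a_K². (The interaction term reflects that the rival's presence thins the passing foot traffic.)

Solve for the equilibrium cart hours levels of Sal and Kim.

Expanding Sal's payoff: 280a_S − 3a_Ka_S − 2.5a_S².
∂π/∂a_S = 280 − 3a_K − 5a_S = 0, so a_S = 56 − 0.6a_K.
Likewise for Kim: a_K = 53.6 − 0.6a_S.
Plugging a_K into Sal's best response: a_S = 56 − 0.6(53.6 − 0.6a_S) ⇒ 0.64a_S = 23.84, so a_S = 37.25.
Then a_K = 53.6 − 0.6·37.25 = 31.25.

37.25, 31.25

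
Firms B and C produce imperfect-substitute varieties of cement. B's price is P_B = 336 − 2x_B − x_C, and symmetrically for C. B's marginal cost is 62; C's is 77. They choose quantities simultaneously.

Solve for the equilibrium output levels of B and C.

55.8, 50.8

Firm B's profit: π = x_B(336 − 2x_B − x_C) − 62x_B.
∂π/∂x_B = 274 − 4x_B − x_C = 0 ⇒ x_B = 68.5 − 0.25x_C.
Similarly x_C = 64.75 − 0.25x_B.
Solving the two reaction functions simultaneously: (1 − (−0.25)(−0.25))x_B = 68.5 − 0.25·64.75, so 0.9375x_B = 52.3125 and x_B = 55.8.
Then x_C = 64.75 − 0.25·55.8 = 50.8.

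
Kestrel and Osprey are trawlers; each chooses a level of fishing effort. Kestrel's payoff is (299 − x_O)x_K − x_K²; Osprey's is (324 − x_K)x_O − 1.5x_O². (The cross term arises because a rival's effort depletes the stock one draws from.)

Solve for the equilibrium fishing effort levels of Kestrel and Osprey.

Expanding Kestrel's payoff: 299x_K − x_Ox_K − x_K².
∂π/∂x_K = 299 − x_O − 2x_K = 0, so x_K = 149.5 − 0.5x_O.
Likewise for Osprey: x_O = 108 − (1/3)x_K.
Plugging x_O into Kestrel's best response: x_K = 149.5 − 0.5(108 − (1/3)x_K) ⇒ (5/6)x_K = 95.5, so x_K = 114.6.
Then x_O = 108 − (1/3)·114.6 = 69.8.

114.6, 69.8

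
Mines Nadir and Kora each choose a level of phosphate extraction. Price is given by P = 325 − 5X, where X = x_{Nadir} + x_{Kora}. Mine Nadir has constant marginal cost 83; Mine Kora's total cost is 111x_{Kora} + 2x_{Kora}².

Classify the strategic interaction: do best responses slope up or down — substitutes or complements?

strategic substitutes

Mine Nadir's profit: π = x_{Nadir}(325 − 5(x_{Nadir} + x_{Kora})) − 83x_{Nadir}.
∂π/∂x_{Nadir} = 242 − 10x_{Nadir} − 5x_{Kora} = 0, so x_{Nadir} = 24.2 − 0.5x_{Kora}.
The best-response slope dx_{Nadir}/dx_{Kora} = −0.5 < 0: the reaction function is downward-sloping, so the choices are strategic substitutes.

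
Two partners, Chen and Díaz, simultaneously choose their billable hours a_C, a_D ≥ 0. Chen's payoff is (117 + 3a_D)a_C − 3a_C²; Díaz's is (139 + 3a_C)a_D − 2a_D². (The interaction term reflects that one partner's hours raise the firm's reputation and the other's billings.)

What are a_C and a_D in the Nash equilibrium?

Expanding Chen's payoff: 117a_C + 3a_Da_C − 3a_C².
∂π/∂a_C = 117 + 3a_D − 6a_C = 0, so a_C = 19.5 + 0.5a_D.
Likewise for Díaz: a_D = 34.75 + 0.75a_C.
Solving the two reaction functions simultaneously: (1 − (0.5)(0.75))a_C = 19.5 + 0.5·34.75, so 0.625a_C = 36.875 and a_C = 59.
Then a_D = 34.75 + 0.75·59 = 79.

59, 79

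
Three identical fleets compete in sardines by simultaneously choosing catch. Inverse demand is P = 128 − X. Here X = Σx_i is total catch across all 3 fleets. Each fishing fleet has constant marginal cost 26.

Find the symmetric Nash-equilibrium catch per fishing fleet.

25.5

A representative fishing fleet's profit is π_i = x_i(128 − X) − 26x_i, with X = x_i + Σ_{j≠i} x_j.
First-order condition: 102 − 2x_i − Σ_{j≠i} x_j = 0.
Imposing symmetry (x_j = x for all j) turns Σ_{j≠i} x_j into 2x, so 102 = 4x and x = 25.5.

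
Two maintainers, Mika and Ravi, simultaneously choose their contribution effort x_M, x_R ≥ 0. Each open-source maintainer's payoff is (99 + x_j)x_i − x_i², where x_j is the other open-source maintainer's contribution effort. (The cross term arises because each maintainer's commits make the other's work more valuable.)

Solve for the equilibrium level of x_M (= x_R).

99

Mika's payoff is (99 + x_R)x_M − x_M².
∂π/∂x_M = 99 + x_R − 2x_M = 0, so x_M = 49.5 + 0.5x_R.
The game is symmetric, so in equilibrium x_R = x_M: the reaction function gives 0.5x_M = 49.5, hence x_M = 99.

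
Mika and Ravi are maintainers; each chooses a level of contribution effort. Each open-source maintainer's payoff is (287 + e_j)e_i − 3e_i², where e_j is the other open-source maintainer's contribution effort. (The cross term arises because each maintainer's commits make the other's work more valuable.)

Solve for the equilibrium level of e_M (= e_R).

57.4

Mika's payoff is (287 + e_R)e_M − 3e_M².
∂π/∂e_M = 287 + e_R − 6e_M = 0, so e_M = 287/6 + (1/6)e_R.
By symmetry e_R = e_M; substituting into the reaction function, (5/6)e_M = 287/6 and e_M = 57.4.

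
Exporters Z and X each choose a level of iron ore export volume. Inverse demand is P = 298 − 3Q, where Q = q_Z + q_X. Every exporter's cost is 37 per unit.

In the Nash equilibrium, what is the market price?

Exporter Z's profit: π = q_Z(298 − 3(q_Z + q_X)) − 37q_Z.
∂π/∂q_Z = 261 − 6q_Z − 3q_X = 0, so q_Z = 43.5 − 0.5q_X.
Setting q_Z = q_X in the reaction function: q_Z = 43.5 − 0.5q_Z, so q_Z = 43.5 / 1.5 = 29.
Equilibrium price: P = 298 − 3·58 = 124.

124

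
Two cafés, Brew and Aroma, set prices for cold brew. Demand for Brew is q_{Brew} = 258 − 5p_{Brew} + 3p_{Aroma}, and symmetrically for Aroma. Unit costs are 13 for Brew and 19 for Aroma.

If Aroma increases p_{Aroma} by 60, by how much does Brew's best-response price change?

18

Brew's profit: π = (p_{Brew} − 13)(258 − 5p_{Brew} + 3p_{Aroma}).
∂π/∂p_{Brew} = 323 − 10p_{Brew} + 3p_{Aroma} = 0 ⇒ p_{Brew} = 32.3 + 0.3p_{Aroma}.
The reaction-function slope is 0.3, so a 60-unit rise in p_{Aroma} moves p_{Brew} by 0.3 × 60 = 18. Brew's best response rises — the actions are strategic complements.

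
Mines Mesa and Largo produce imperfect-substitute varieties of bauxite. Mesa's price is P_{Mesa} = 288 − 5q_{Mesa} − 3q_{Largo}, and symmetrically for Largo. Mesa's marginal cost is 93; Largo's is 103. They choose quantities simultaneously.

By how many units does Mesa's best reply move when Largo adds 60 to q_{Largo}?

-18

Mine Mesa's profit: π = q_{Mesa}(288 − 5q_{Mesa} − 3q_{Largo}) − 93q_{Mesa}.
∂π/∂q_{Mesa} = 195 − 10q_{Mesa} − 3q_{Largo} = 0 ⇒ q_{Mesa} = 19.5 − 0.3q_{Largo}.
The reaction-function slope is −0.3, so a 60-unit rise in q_{Largo} moves q_{Mesa} by −0.3 × 60 = −18. Mesa's best response falls — the actions are strategic substitutes.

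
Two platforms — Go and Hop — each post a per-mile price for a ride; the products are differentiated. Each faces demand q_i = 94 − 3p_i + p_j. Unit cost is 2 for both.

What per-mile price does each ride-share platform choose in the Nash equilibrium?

Go's profit: π = (p_{Go} − 2)(94 − 3p_{Go} + p_{Hop}).
∂π/∂p_{Go} = 100 − 6p_{Go} + p_{Hop} = 0 ⇒ p_{Go} = 50/3 + (1/6)p_{Hop}.
The game is symmetric, so in equilibrium p_{Hop} = p_{Go}: the reaction function gives (5/6)p_{Go} = 50/3, hence p_{Go} = 20.

20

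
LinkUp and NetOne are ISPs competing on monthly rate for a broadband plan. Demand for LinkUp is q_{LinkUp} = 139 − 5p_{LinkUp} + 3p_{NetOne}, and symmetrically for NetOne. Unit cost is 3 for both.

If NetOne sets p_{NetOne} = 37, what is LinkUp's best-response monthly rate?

26.5

LinkUp's profit: π = (p_{LinkUp} − 3)(139 − 5p_{LinkUp} + 3p_{NetOne}).
∂π/∂p_{LinkUp} = 154 − 10p_{LinkUp} + 3p_{NetOne} = 0 ⇒ p_{LinkUp} = 15.4 + 0.3p_{NetOne}.
At p_{NetOne} = 37: p_{LinkUp} = 15.4 + 0.3·37 = 26.5.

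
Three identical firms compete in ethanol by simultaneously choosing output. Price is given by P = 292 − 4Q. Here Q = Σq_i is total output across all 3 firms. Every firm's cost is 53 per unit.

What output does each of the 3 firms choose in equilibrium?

A representative firm's profit is π_i = q_i(292 − 4Q) − 53q_i, with Q = q_i + Σ_{j≠i} q_j.
First-order condition: 239 − 8q_i − 4Σ_{j≠i} q_j = 0.
In a symmetric equilibrium every firm chooses the same q, so Σ_{j≠i} q_j = 2q. The condition becomes 239 − 16q = 0, giving q = 239/16 = 14.9375.

14.9375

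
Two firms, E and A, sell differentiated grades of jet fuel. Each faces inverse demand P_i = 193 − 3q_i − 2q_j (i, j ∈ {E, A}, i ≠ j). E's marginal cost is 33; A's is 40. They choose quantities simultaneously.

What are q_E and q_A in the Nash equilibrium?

20.4375, 18.6875

Firm E's profit: π = q_E(193 − 3q_E − 2q_A) − 33q_E.
∂π/∂q_E = 160 − 6q_E − 2q_A = 0 ⇒ q_E = 80/3 − (1/3)q_A.
Similarly q_A = 25.5 − (1/3)q_E.
Solving the two reaction functions simultaneously: (1 − (−1/3)(−1/3))q_E = 80/3 − (1/3)·25.5, so (8/9)q_E = 109/6 and q_E = 20.4375.
Then q_A = 25.5 − (1/3)·20.4375 = 18.6875.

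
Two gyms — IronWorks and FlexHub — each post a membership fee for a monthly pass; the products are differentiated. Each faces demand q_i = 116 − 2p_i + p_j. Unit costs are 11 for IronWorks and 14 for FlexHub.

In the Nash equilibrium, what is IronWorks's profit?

2506.32

IronWorks's profit: π = (p_{IronWorks} − 11)(116 − 2p_{IronWorks} + p_{FlexHub}).
∂π/∂p_{IronWorks} = 138 − 4p_{IronWorks} + p_{FlexHub} = 0 ⇒ p_{IronWorks} = 34.5 + 0.25p_{FlexHub}.
Similarly p_{FlexHub} = 36 + 0.25p_{IronWorks}.
Plugging p_{FlexHub} into IronWorks's best response: p_{IronWorks} = 34.5 + 0.25(36 + 0.25p_{IronWorks}) ⇒ 0.9375p_{IronWorks} = 43.5, so p_{IronWorks} = 46.4.
Then p_{FlexHub} = 36 + 0.25·46.4 = 47.6.
q_{IronWorks} = 116 − 2·46.4 + 47.6 = 70.8.
Profit = (46.4 − 11)·70.8 = 2506.32.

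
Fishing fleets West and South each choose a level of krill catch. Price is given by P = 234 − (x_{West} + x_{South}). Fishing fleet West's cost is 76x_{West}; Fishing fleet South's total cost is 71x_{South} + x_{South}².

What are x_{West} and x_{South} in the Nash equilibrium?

67, 24

Fishing fleet West's profit: π = x_{West}(234 − (x_{West} + x_{South})) − 76x_{West}.
∂π/∂x_{West} = 158 − 2x_{West} − x_{South} = 0, so x_{West} = 79 − 0.5x_{South}.
For South: ∂π/∂x_{South} = 163 − 4x_{South} − x_{West} = 0 ⇒ x_{South} = 40.75 − 0.25x_{West}.
Substituting the second reaction function into the first: x_{West} = 79 − 0.5(40.75 − 0.25x_{West}), which gives 0.875x_{West} = 58.625 ⇒ x_{West} = 67.
Then x_{South} = 40.75 − 0.25·67 = 24.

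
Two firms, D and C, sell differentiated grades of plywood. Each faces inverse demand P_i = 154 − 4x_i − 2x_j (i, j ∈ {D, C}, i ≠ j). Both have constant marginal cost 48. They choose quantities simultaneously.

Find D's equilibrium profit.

449.44

Firm D's profit: π = x_D(154 − 4x_D − 2x_C) − 48x_D.
∂π/∂x_D = 106 − 8x_D − 2x_C = 0 ⇒ x_D = 13.25 − 0.25x_C.
Setting x_D = x_C in the reaction function: x_D = 13.25 − 0.25x_D, so x_D = 13.25 / 1.25 = 10.6.
P_D = 154 − 4·10.6 − 2·10.6 = 90.4.
Profit = (90.4 − 48)·10.6 = 449.44.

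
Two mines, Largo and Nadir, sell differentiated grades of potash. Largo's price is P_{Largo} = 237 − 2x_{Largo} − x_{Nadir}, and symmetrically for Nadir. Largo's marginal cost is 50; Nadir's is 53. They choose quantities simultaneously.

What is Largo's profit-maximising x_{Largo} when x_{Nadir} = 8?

44.75

Mine Largo's profit: π = x_{Largo}(237 − 2x_{Largo} − x_{Nadir}) − 50x_{Largo}.
∂π/∂x_{Largo} = 187 − 4x_{Largo} − x_{Nadir} = 0 ⇒ x_{Largo} = 46.75 − 0.25x_{Nadir}.
At x_{Nadir} = 8: x_{Largo} = 46.75 − 0.25·8 = 44.75.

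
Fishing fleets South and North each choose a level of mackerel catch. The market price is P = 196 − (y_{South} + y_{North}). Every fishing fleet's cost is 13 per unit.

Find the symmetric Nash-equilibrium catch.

Fishing fleet South's profit: π = y_{South}(196 − (y_{South} + y_{North})) − 13y_{South}.
∂π/∂y_{South} = 183 − 2y_{South} − y_{North} = 0, so y_{South} = 91.5 − 0.5y_{North}.
The game is symmetric, so in equilibrium y_{North} = y_{South}: the reaction function gives 1.5y_{South} = 91.5, hence y_{South} = 61.

61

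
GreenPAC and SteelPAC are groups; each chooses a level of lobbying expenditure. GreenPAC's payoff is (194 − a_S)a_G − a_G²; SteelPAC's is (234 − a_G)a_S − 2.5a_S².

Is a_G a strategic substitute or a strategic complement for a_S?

strategic substitutes

Expanding GreenPAC's payoff: 194a_G − a_Sa_G − a_G².
∂π/∂a_G = 194 − a_S − 2a_G = 0, so a_G = 97 − 0.5a_S.
The best-response slope da_G/da_S = −0.5 < 0: the reaction function is downward-sloping, so the choices are strategic substitutes.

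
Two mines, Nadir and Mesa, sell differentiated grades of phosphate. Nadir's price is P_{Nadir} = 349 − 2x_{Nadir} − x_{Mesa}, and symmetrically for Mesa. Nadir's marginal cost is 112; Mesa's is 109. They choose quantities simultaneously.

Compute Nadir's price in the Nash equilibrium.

Mine Nadir's profit: π = x_{Nadir}(349 − 2x_{Nadir} − x_{Mesa}) − 112x_{Nadir}.
∂π/∂x_{Nadir} = 237 − 4x_{Nadir} − x_{Mesa} = 0 ⇒ x_{Nadir} = 59.25 − 0.25x_{Mesa}.
Similarly x_{Mesa} = 60 − 0.25x_{Nadir}.
Solving the two reaction functions simultaneously: (1 − (−0.25)(−0.25))x_{Nadir} = 59.25 − 0.25·60, so 0.9375x_{Nadir} = 44.25 and x_{Nadir} = 47.2.
Then x_{Mesa} = 60 − 0.25·47.2 = 48.2.
P_{Nadir} = 349 − 2·47.2 − 48.2 = 206.4.

206.4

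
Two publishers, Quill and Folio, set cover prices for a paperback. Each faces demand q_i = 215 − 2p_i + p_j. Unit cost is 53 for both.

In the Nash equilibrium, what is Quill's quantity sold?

108

Quill's profit: π = (p_{Quill} − 53)(215 − 2p_{Quill} + p_{Folio}).
∂π/∂p_{Quill} = 321 − 4p_{Quill} + p_{Folio} = 0 ⇒ p_{Quill} = 80.25 + 0.25p_{Folio}.
Setting p_{Quill} = p_{Folio} in the reaction function: p_{Quill} = 80.25 + 0.25p_{Quill}, so p_{Quill} = 80.25 / 0.75 = 107.
q_{Quill} = 215 − 2·107 + 107 = 108.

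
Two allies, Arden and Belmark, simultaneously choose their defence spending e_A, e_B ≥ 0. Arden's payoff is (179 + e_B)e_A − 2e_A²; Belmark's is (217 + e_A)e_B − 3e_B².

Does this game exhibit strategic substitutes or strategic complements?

Expanding Arden's payoff: 179e_A + e_Be_A − 2e_A².
∂π/∂e_A = 179 + e_B − 4e_A = 0, so e_A = 44.75 + 0.25e_B.
The best-response slope de_A/de_B = 0.25 > 0: the reaction function is upward-sloping, so the choices are strategic complements.

strategic complements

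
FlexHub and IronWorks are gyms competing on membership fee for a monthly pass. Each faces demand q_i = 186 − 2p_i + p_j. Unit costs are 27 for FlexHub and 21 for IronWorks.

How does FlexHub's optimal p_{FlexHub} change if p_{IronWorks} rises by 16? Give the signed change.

4

FlexHub's profit: π = (p_{FlexHub} − 27)(186 − 2p_{FlexHub} + p_{IronWorks}).
∂π/∂p_{FlexHub} = 240 − 4p_{FlexHub} + p_{IronWorks} = 0 ⇒ p_{FlexHub} = 60 + 0.25p_{IronWorks}.
The reaction-function slope is 0.25, so a 16-unit rise in p_{IronWorks} moves p_{FlexHub} by 0.25 × 16 = 4. FlexHub's best response rises — the actions are strategic complements.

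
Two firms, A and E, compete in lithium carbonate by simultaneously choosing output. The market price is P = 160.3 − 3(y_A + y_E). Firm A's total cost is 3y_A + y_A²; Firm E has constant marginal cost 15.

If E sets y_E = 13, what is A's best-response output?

Firm A's profit: π = y_A(160.3 − 3(y_A + y_E)) − 3y_A − y_A².
∂π/∂y_A = 157.3 − 8y_A − 3y_E = 0, so y_A = 19.6625 − 0.375y_E.
At y_E = 13: y_A = 19.6625 − 0.375·13 = 14.7875.

14.7875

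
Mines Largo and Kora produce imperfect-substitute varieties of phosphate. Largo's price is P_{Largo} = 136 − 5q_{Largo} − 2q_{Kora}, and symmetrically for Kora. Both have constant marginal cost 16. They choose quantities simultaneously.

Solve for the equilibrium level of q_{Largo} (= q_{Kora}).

Mine Largo's profit: π = q_{Largo}(136 − 5q_{Largo} − 2q_{Kora}) − 16q_{Largo}.
∂π/∂q_{Largo} = 120 − 10q_{Largo} − 2q_{Kora} = 0 ⇒ q_{Largo} = 12 − 0.2q_{Kora}.
Setting q_{Largo} = q_{Kora} in the reaction function: q_{Largo} = 12 − 0.2q_{Largo}, so q_{Largo} = 12 / 1.2 = 10.

10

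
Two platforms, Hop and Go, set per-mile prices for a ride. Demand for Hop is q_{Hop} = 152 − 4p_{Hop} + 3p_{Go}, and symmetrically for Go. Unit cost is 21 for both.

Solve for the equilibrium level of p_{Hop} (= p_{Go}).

47.2

Hop's profit: π = (p_{Hop} − 21)(152 − 4p_{Hop} + 3p_{Go}).
∂π/∂p_{Hop} = 236 − 8p_{Hop} + 3p_{Go} = 0 ⇒ p_{Hop} = 29.5 + 0.375p_{Go}.
The game is symmetric, so in equilibrium p_{Go} = p_{Hop}: the reaction function gives 0.625p_{Hop} = 29.5, hence p_{Hop} = 47.2.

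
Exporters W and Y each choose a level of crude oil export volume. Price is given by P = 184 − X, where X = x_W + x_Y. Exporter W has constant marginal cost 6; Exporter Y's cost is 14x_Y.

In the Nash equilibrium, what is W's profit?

3844

Exporter W's profit: π = x_W(184 − (x_W + x_Y)) − 6x_W.
∂π/∂x_W = 178 − 2x_W − x_Y = 0, so x_W = 89 − 0.5x_Y.
By the same steps for Y: x_Y = 85 − 0.5x_W.
Substituting the second reaction function into the first: x_W = 89 − 0.5(85 − 0.5x_W), which gives 0.75x_W = 46.5 ⇒ x_W = 62.
Then x_Y = 85 − 0.5·62 = 54.
Price P = 184 − 116 = 68.
W's profit: (68 − 6)·62 = 3844.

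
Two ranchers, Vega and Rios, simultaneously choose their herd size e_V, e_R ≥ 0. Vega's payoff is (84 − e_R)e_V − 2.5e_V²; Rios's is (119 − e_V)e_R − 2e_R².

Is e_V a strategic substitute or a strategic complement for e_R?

Expanding Vega's payoff: 84e_V − e_Re_V − 2.5e_V².
∂π/∂e_V = 84 − e_R − 5e_V = 0, so e_V = 16.8 − 0.2e_R.
The best-response slope de_V/de_R = −0.2 < 0: the reaction function is downward-sloping, so the choices are strategic substitutes.

strategic substitutes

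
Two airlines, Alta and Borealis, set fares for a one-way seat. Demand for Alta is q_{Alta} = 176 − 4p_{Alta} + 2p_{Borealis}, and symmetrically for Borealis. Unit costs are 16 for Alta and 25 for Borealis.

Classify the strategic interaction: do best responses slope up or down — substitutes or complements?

Alta's profit: π = (p_{Alta} − 16)(176 − 4p_{Alta} + 2p_{Borealis}).
∂π/∂p_{Alta} = 240 − 8p_{Alta} + 2p_{Borealis} = 0 ⇒ p_{Alta} = 30 + 0.25p_{Borealis}.
The best-response slope dp_{Alta}/dp_{Borealis} = 0.25 > 0: the reaction function is upward-sloping, so the choices are strategic complements.

strategic complements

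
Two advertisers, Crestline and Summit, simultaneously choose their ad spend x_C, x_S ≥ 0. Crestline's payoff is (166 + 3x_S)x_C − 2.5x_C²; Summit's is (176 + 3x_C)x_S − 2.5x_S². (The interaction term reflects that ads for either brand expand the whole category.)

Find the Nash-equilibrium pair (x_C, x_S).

Expanding Crestline's payoff: 166x_C + 3x_Sx_C − 2.5x_C².
∂π/∂x_C = 166 + 3x_S − 5x_C = 0, so x_C = 33.2 + 0.6x_S.
Likewise for Summit: x_S = 35.2 + 0.6x_C.
Plugging x_S into Crestline's best response: x_C = 33.2 + 0.6(35.2 + 0.6x_C) ⇒ 0.64x_C = 54.32, so x_C = 84.875.
Then x_S = 35.2 + 0.6·84.875 = 86.125.

84.875, 86.125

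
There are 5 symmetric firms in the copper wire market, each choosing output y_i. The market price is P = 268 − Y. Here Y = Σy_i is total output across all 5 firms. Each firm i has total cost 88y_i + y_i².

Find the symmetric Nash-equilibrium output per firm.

22.5

A representative firm's profit is π_i = y_i(268 − Y) − 88y_i − y_i², with Y = y_i + Σ_{j≠i} y_j.
First-order condition: 180 − 4y_i − Σ_{j≠i} y_j = 0.
With identical firms, set every y_j = y: then 180 − 4y − 4y = 0, i.e. y = 180/8 = 22.5.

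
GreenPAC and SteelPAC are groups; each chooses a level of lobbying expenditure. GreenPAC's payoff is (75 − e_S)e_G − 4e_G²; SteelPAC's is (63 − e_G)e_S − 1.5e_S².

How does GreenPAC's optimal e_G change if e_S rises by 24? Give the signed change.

Expanding GreenPAC's payoff: 75e_G − e_Se_G − 4e_G².
∂π/∂e_G = 75 − e_S − 8e_G = 0, so e_G = 9.375 − 0.125e_S.
The reaction-function slope is −0.125, so a 24-unit rise in e_S moves e_G by −0.125 × 24 = −3. GreenPAC's best response falls — the actions are strategic substitutes.

-3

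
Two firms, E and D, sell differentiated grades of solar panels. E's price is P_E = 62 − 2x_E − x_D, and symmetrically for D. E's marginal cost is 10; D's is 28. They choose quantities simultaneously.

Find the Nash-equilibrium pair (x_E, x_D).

Firm E's profit: π = x_E(62 − 2x_E − x_D) − 10x_E.
∂π/∂x_E = 52 − 4x_E − x_D = 0 ⇒ x_E = 13 − 0.25x_D.
Similarly x_D = 8.5 − 0.25x_E.
Solving the two reaction functions simultaneously: (1 − (−0.25)(−0.25))x_E = 13 − 0.25·8.5, so 0.9375x_E = 10.875 and x_E = 11.6.
Then x_D = 8.5 − 0.25·11.6 = 5.6.

11.6, 5.6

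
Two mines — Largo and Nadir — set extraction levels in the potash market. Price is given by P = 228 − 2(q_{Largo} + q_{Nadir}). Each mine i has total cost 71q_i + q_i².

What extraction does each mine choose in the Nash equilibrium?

19.625

Mine Largo's profit: π = q_{Largo}(228 − 2(q_{Largo} + q_{Nadir})) − 71q_{Largo} − q_{Largo}².
∂π/∂q_{Largo} = 157 − 6q_{Largo} − 2q_{Nadir} = 0, so q_{Largo} = 157/6 − (1/3)q_{Nadir}.
By symmetry q_{Nadir} = q_{Largo}; substituting into the reaction function, (4/3)q_{Largo} = 157/6 and q_{Largo} = 19.625.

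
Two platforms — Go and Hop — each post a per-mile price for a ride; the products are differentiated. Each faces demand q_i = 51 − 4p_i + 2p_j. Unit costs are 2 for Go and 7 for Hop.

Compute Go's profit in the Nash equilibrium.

Go's profit: π = (p_{Go} − 2)(51 − 4p_{Go} + 2p_{Hop}).
∂π/∂p_{Go} = 59 − 8p_{Go} + 2p_{Hop} = 0 ⇒ p_{Go} = 7.375 + 0.25p_{Hop}.
Similarly p_{Hop} = 9.875 + 0.25p_{Go}.
Substituting the second reaction function into the first: p_{Go} = 7.375 + 0.25(9.875 + 0.25p_{Go}), which gives 0.9375p_{Go} = 315/32 ⇒ p_{Go} = 10.5.
Then p_{Hop} = 9.875 + 0.25·10.5 = 12.5.
q_{Go} = 51 − 4·10.5 + 2·12.5 = 34.
Profit = (10.5 − 2)·34 = 289.

289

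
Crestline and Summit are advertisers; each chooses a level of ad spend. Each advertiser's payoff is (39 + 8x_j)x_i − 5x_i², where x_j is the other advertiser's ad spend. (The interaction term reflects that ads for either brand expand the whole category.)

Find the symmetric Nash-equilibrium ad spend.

19.5

Crestline's payoff is (39 + 8x_S)x_C − 5x_C².
∂π/∂x_C = 39 + 8x_S − 10x_C = 0, so x_C = 3.9 + 0.8x_S.
The game is symmetric, so in equilibrium x_S = x_C: the reaction function gives 0.2x_C = 3.9, hence x_C = 19.5.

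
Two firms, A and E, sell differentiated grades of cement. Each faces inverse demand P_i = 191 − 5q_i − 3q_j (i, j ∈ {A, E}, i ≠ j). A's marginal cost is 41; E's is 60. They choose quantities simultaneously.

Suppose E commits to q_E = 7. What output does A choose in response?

12.9

Firm A's profit: π = q_A(191 − 5q_A − 3q_E) − 41q_A.
∂π/∂q_A = 150 − 10q_A − 3q_E = 0 ⇒ q_A = 15 − 0.3q_E.
At q_E = 7: q_A = 15 − 0.3·7 = 12.9.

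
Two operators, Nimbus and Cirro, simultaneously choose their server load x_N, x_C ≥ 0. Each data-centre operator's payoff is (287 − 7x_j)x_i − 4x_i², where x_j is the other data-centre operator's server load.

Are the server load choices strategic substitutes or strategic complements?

Nimbus's payoff is (287 − 7x_C)x_N − 4x_N².
∂π/∂x_N = 287 − 7x_C − 8x_N = 0, so x_N = 35.875 − 0.875x_C.
The best-response slope dx_N/dx_C = −0.875 < 0: the reaction function is downward-sloping, so the choices are strategic substitutes.

strategic substitutes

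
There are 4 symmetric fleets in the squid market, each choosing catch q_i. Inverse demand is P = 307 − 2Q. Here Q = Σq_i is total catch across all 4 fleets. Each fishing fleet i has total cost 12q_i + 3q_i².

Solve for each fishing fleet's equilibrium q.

18.4375

A representative fishing fleet's profit is π_i = q_i(307 − 2Q) − 12q_i − 3q_i², with Q = q_i + Σ_{j≠i} q_j.
First-order condition: 295 − 10q_i − 2Σ_{j≠i} q_j = 0.
In a symmetric equilibrium every fishing fleet chooses the same q, so Σ_{j≠i} q_j = 3q. The condition becomes 295 − 16q = 0, giving q = 295/16 = 18.4375.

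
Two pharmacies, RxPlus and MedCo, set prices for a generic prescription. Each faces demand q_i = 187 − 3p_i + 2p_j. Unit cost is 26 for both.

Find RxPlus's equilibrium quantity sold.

RxPlus's profit: π = (p_{RxPlus} − 26)(187 − 3p_{RxPlus} + 2p_{MedCo}).
∂π/∂p_{RxPlus} = 265 − 6p_{RxPlus} + 2p_{MedCo} = 0 ⇒ p_{RxPlus} = 265/6 + (1/3)p_{MedCo}.
By symmetry p_{MedCo} = p_{RxPlus}; substituting into the reaction function, (2/3)p_{RxPlus} = 265/6 and p_{RxPlus} = 66.25.
q_{RxPlus} = 187 − 3·66.25 + 2·66.25 = 120.75.

120.75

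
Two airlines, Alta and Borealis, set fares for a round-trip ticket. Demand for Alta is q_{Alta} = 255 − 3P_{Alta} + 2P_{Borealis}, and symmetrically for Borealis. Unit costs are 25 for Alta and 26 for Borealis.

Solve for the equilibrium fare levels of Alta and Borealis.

Alta's profit: π = (P_{Alta} − 25)(255 − 3P_{Alta} + 2P_{Borealis}).
∂π/∂P_{Alta} = 330 − 6P_{Alta} + 2P_{Borealis} = 0 ⇒ P_{Alta} = 55 + (1/3)P_{Borealis}.
Similarly P_{Borealis} = 55.5 + (1/3)P_{Alta}.
Substituting the second reaction function into the first: P_{Alta} = 55 + (1/3)(55.5 + (1/3)P_{Alta}), which gives (8/9)P_{Alta} = 73.5 ⇒ P_{Alta} = 82.6875.
Then P_{Borealis} = 55.5 + (1/3)·82.6875 = 83.0625.

82.6875, 83.0625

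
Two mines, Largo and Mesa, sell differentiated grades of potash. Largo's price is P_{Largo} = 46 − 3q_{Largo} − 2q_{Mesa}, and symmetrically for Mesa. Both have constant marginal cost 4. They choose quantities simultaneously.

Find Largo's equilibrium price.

19.75

Mine Largo's profit: π = q_{Largo}(46 − 3q_{Largo} − 2q_{Mesa}) − 4q_{Largo}.
∂π/∂q_{Largo} = 42 − 6q_{Largo} − 2q_{Mesa} = 0 ⇒ q_{Largo} = 7 − (1/3)q_{Mesa}.
Setting q_{Largo} = q_{Mesa} in the reaction function: q_{Largo} = 7 − (1/3)q_{Largo}, so q_{Largo} = 7 / (4/3) = 5.25.
P_{Largo} = 46 − 3·5.25 − 2·5.25 = 19.75.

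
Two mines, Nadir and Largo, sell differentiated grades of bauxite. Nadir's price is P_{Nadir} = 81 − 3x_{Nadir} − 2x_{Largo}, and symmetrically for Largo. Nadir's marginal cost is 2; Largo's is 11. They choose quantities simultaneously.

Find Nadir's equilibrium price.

33.3125

Mine Nadir's profit: π = x_{Nadir}(81 − 3x_{Nadir} − 2x_{Largo}) − 2x_{Nadir}.
∂π/∂x_{Nadir} = 79 − 6x_{Nadir} − 2x_{Largo} = 0 ⇒ x_{Nadir} = 79/6 − (1/3)x_{Largo}.
Similarly x_{Largo} = 35/3 − (1/3)x_{Nadir}.
Plugging x_{Largo} into Nadir's best response: x_{Nadir} = 79/6 − (1/3)(35/3 − (1/3)x_{Nadir}) ⇒ (8/9)x_{Nadir} = 167/18, so x_{Nadir} = 10.4375.
Then x_{Largo} = 35/3 − (1/3)·10.4375 = 8.1875.
P_{Nadir} = 81 − 3·10.4375 − 2·8.1875 = 33.3125.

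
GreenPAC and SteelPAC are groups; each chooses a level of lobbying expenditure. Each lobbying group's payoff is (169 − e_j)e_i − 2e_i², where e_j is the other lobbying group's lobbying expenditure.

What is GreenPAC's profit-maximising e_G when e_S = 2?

GreenPAC's payoff is (169 − e_S)e_G − 2e_G².
∂π/∂e_G = 169 − e_S − 4e_G = 0, so e_G = 42.25 − 0.25e_S.
At e_S = 2: e_G = 42.25 − 0.25·2 = 41.75.

41.75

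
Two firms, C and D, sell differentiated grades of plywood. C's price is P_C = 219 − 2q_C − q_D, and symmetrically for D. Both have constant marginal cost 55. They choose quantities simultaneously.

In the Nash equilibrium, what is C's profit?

2151.68

Firm C's profit: π = q_C(219 − 2q_C − q_D) − 55q_C.
∂π/∂q_C = 164 − 4q_C − q_D = 0 ⇒ q_C = 41 − 0.25q_D.
By symmetry q_D = q_C; substituting into the reaction function, 1.25q_C = 41 and q_C = 32.8.
P_C = 219 − 2·32.8 − 32.8 = 120.6.
Profit = (120.6 − 55)·32.8 = 2151.68.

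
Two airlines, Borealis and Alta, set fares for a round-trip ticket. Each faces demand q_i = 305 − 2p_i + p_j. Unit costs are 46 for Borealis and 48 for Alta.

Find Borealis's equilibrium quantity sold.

173.2

Borealis's profit: π = (p_{Borealis} − 46)(305 − 2p_{Borealis} + p_{Alta}).
∂π/∂p_{Borealis} = 397 − 4p_{Borealis} + p_{Alta} = 0 ⇒ p_{Borealis} = 99.25 + 0.25p_{Alta}.
Similarly p_{Alta} = 100.25 + 0.25p_{Borealis}.
Plugging p_{Alta} into Borealis's best response: p_{Borealis} = 99.25 + 0.25(100.25 + 0.25p_{Borealis}) ⇒ 0.9375p_{Borealis} = 124.3125, so p_{Borealis} = 132.6.
Then p_{Alta} = 100.25 + 0.25·132.6 = 133.4.
q_{Borealis} = 305 − 2·132.6 + 133.4 = 173.2.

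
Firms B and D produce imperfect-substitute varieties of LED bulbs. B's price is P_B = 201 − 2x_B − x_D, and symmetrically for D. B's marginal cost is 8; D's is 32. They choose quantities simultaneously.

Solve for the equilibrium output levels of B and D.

Firm B's profit: π = x_B(201 − 2x_B − x_D) − 8x_B.
∂π/∂x_B = 193 − 4x_B − x_D = 0 ⇒ x_B = 48.25 − 0.25x_D.
Similarly x_D = 42.25 − 0.25x_B.
Plugging x_D into B's best response: x_B = 48.25 − 0.25(42.25 − 0.25x_B) ⇒ 0.9375x_B = 37.6875, so x_B = 40.2.
Then x_D = 42.25 − 0.25·40.2 = 32.2.

40.2, 32.2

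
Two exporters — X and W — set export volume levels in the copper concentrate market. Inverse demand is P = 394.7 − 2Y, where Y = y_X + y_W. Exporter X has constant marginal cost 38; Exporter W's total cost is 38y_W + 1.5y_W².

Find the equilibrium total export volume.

Exporter X's profit: π = y_X(394.7 − 2(y_X + y_W)) − 38y_X.
∂π/∂y_X = 356.7 − 4y_X − 2y_W = 0, so y_X = 89.175 − 0.5y_W.
For W: ∂π/∂y_W = 356.7 − 7y_W − 2y_X = 0 ⇒ y_W = 3567/70 − (2/7)y_X.
Solving the two reaction functions simultaneously: (1 − (−0.5)(−2/7))y_X = 89.175 − 0.5·(3567/70), so (6/7)y_X = 3567/56 and y_X = 74.3125.
Then y_W = 3567/70 − (2/7)·74.3125 = 29.725.
Total export volume: 74.3125 + 29.725 = 104.0375.

104.0375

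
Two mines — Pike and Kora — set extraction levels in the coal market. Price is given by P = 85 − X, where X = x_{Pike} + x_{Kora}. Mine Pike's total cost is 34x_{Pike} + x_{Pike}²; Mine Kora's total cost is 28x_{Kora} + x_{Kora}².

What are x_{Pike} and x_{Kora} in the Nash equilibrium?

Mine Pike's profit: π = x_{Pike}(85 − (x_{Pike} + x_{Kora})) − 34x_{Pike} − x_{Pike}².
∂π/∂x_{Pike} = 51 − 4x_{Pike} − x_{Kora} = 0, so x_{Pike} = 12.75 − 0.25x_{Kora}.
By the same steps for Kora: x_{Kora} = 14.25 − 0.25x_{Pike}.
Substituting the second reaction function into the first: x_{Pike} = 12.75 − 0.25(14.25 − 0.25x_{Pike}), which gives 0.9375x_{Pike} = 9.1875 ⇒ x_{Pike} = 9.8.
Then x_{Kora} = 14.25 − 0.25·9.8 = 11.8.

9.8, 11.8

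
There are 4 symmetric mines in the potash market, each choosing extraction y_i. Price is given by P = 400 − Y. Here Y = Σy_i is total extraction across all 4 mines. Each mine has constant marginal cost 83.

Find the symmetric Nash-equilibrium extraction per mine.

A representative mine's profit is π_i = y_i(400 − Y) − 83y_i, with Y = y_i + Σ_{j≠i} y_j.
First-order condition: 317 − 2y_i − Σ_{j≠i} y_j = 0.
With identical mines, set every y_j = y: then 317 − 2y − 3y = 0, i.e. y = 317/5 = 63.4.

63.4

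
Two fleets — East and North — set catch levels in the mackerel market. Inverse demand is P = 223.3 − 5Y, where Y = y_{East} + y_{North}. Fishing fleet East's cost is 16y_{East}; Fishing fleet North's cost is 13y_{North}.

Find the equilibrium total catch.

27.84

Fishing fleet East's profit: π = y_{East}(223.3 − 5(y_{East} + y_{North})) − 16y_{East}.
∂π/∂y_{East} = 207.3 − 10y_{East} − 5y_{North} = 0, so y_{East} = 20.73 − 0.5y_{North}.
By the same steps for North: y_{North} = 21.03 − 0.5y_{East}.
Solving the two reaction functions simultaneously: (1 − (−0.5)(−0.5))y_{East} = 20.73 − 0.5·21.03, so 0.75y_{East} = 10.215 and y_{East} = 13.62.
Then y_{North} = 21.03 − 0.5·13.62 = 14.22.
Total catch: 13.62 + 14.22 = 27.84.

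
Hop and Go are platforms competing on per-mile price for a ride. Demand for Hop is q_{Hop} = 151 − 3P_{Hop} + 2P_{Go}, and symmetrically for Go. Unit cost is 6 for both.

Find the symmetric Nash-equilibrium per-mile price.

Hop's profit: π = (P_{Hop} − 6)(151 − 3P_{Hop} + 2P_{Go}).
∂π/∂P_{Hop} = 169 − 6P_{Hop} + 2P_{Go} = 0 ⇒ P_{Hop} = 169/6 + (1/3)P_{Go}.
The game is symmetric, so in equilibrium P_{Go} = P_{Hop}: the reaction function gives (2/3)P_{Hop} = 169/6, hence P_{Hop} = 42.25.

42.25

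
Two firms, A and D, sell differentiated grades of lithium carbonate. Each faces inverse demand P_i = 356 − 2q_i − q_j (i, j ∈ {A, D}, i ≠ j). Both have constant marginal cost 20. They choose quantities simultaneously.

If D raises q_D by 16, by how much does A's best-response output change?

Firm A's profit: π = q_A(356 − 2q_A − q_D) − 20q_A.
∂π/∂q_A = 336 − 4q_A − q_D = 0 ⇒ q_A = 84 − 0.25q_D.
The reaction-function slope is −0.25, so a 16-unit rise in q_D moves q_A by −0.25 × 16 = −4. A's best response falls — the actions are strategic substitutes.

-4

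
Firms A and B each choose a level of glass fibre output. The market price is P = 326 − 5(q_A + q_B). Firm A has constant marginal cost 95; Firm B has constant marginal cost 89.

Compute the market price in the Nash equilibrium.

Firm A's profit: π = q_A(326 − 5(q_A + q_B)) − 95q_A.
∂π/∂q_A = 231 − 10q_A − 5q_B = 0, so q_A = 23.1 − 0.5q_B.
By the same steps for B: q_B = 23.7 − 0.5q_A.
Substituting the second reaction function into the first: q_A = 23.1 − 0.5(23.7 − 0.5q_A), which gives 0.75q_A = 11.25 ⇒ q_A = 15.
Then q_B = 23.7 − 0.5·15 = 16.2.
Equilibrium price: P = 326 − 5·31.2 = 170.

170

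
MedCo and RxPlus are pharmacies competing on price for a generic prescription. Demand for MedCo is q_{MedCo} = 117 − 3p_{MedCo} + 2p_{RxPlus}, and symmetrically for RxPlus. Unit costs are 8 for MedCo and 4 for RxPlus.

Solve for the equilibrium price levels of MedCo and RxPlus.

MedCo's profit: π = (p_{MedCo} − 8)(117 − 3p_{MedCo} + 2p_{RxPlus}).
∂π/∂p_{MedCo} = 141 − 6p_{MedCo} + 2p_{RxPlus} = 0 ⇒ p_{MedCo} = 23.5 + (1/3)p_{RxPlus}.
Similarly p_{RxPlus} = 21.5 + (1/3)p_{MedCo}.
Solving the two reaction functions simultaneously: (1 − (1/3)(1/3))p_{MedCo} = 23.5 + (1/3)·21.5, so (8/9)p_{MedCo} = 92/3 and p_{MedCo} = 34.5.
Then p_{RxPlus} = 21.5 + (1/3)·34.5 = 33.

34.5, 33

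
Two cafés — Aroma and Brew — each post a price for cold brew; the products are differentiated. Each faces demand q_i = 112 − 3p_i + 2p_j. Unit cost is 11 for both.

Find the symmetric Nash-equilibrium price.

36.25

Aroma's profit: π = (p_{Aroma} − 11)(112 − 3p_{Aroma} + 2p_{Brew}).
∂π/∂p_{Aroma} = 145 − 6p_{Aroma} + 2p_{Brew} = 0 ⇒ p_{Aroma} = 145/6 + (1/3)p_{Brew}.
The game is symmetric, so in equilibrium p_{Brew} = p_{Aroma}: the reaction function gives (2/3)p_{Aroma} = 145/6, hence p_{Aroma} = 36.25.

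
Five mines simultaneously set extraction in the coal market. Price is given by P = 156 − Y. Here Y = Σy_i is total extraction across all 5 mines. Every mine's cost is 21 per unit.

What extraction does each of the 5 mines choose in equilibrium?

A representative mine's profit is π_i = y_i(156 − Y) − 21y_i, with Y = y_i + Σ_{j≠i} y_j.
First-order condition: 135 − 2y_i − Σ_{j≠i} y_j = 0.
Imposing symmetry (y_j = y for all j) turns Σ_{j≠i} y_j into 4y, so 135 = 6y and y = 22.5.

22.5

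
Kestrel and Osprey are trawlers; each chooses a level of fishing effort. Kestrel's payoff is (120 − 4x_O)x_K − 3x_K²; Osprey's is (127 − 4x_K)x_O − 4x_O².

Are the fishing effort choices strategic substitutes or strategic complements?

strategic substitutes

Expanding Kestrel's payoff: 120x_K − 4x_Ox_K − 3x_K².
∂π/∂x_K = 120 − 4x_O − 6x_K = 0, so x_K = 20 − (2/3)x_O.
The best-response slope dx_K/dx_O = −2/3 < 0: the reaction function is downward-sloping, so the choices are strategic substitutes.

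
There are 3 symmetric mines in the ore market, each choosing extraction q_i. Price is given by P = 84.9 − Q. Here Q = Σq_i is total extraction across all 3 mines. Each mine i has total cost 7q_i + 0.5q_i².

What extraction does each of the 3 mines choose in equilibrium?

15.58

A representative mine's profit is π_i = q_i(84.9 − Q) − 7q_i − 0.5q_i², with Q = q_i + Σ_{j≠i} q_j.
First-order condition: 77.9 − 3q_i − Σ_{j≠i} q_j = 0.
In a symmetric equilibrium every mine chooses the same q, so Σ_{j≠i} q_j = 2q. The condition becomes 77.9 − 5q = 0, giving q = 77.9/5 = 15.58.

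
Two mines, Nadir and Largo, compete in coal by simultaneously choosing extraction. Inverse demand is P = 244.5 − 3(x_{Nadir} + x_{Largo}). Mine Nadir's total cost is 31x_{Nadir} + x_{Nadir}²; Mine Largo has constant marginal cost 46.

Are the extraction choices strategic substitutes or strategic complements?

strategic substitutes

Mine Nadir's profit: π = x_{Nadir}(244.5 − 3(x_{Nadir} + x_{Largo})) − 31x_{Nadir} − x_{Nadir}².
∂π/∂x_{Nadir} = 213.5 − 8x_{Nadir} − 3x_{Largo} = 0, so x_{Nadir} = 26.6875 − 0.375x_{Largo}.
The best-response slope dx_{Nadir}/dx_{Largo} = −0.375 < 0: the reaction function is downward-sloping, so the choices are strategic substitutes.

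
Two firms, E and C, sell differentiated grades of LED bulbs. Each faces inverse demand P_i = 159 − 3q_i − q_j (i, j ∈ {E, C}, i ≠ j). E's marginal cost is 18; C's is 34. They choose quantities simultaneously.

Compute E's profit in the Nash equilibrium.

1273.08

Firm E's profit: π = q_E(159 − 3q_E − q_C) − 18q_E.
∂π/∂q_E = 141 − 6q_E − q_C = 0 ⇒ q_E = 23.5 − (1/6)q_C.
Similarly q_C = 125/6 − (1/6)q_E.
Solving the two reaction functions simultaneously: (1 − (−1/6)(−1/6))q_E = 23.5 − (1/6)·(125/6), so (35/36)q_E = 721/36 and q_E = 20.6.
Then q_C = 125/6 − (1/6)·20.6 = 17.4.
P_E = 159 − 3·20.6 − 17.4 = 79.8.
Profit = (79.8 − 18)·20.6 = 1273.08.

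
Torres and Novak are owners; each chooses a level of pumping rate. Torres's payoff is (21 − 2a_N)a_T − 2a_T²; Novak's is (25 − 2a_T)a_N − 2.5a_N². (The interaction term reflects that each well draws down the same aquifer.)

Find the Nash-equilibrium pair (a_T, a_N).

Expanding Torres's payoff: 21a_T − 2a_Na_T − 2a_T².
∂π/∂a_T = 21 − 2a_N − 4a_T = 0, so a_T = 5.25 − 0.5a_N.
Likewise for Novak: a_N = 5 − 0.4a_T.
Solving the two reaction functions simultaneously: (1 − (−0.5)(−0.4))a_T = 5.25 − 0.5·5, so 0.8a_T = 2.75 and a_T = 3.4375.
Then a_N = 5 − 0.4·3.4375 = 3.625.

3.4375, 3.625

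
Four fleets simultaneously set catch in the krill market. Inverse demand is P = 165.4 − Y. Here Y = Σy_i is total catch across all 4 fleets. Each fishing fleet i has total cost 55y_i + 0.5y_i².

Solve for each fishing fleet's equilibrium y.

18.4

A representative fishing fleet's profit is π_i = y_i(165.4 − Y) − 55y_i − 0.5y_i², with Y = y_i + Σ_{j≠i} y_j.
First-order condition: 110.4 − 3y_i − Σ_{j≠i} y_j = 0.
Imposing symmetry (y_j = y for all j) turns Σ_{j≠i} y_j into 3y, so 110.4 = 6y and y = 18.4.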